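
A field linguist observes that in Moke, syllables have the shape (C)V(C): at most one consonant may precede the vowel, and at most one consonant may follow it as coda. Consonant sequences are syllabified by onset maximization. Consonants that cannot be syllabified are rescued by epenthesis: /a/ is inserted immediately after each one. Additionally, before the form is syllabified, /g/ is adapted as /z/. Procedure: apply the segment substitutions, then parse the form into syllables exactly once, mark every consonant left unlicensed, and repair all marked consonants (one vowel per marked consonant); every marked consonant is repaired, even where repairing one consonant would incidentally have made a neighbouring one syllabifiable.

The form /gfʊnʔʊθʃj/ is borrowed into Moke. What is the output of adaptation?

zafʊnʔʊθʃaja

Substitution: /g/ → /z/, giving /zfʊnʔʊθʃj/.
Syllabifying with onset maximization leaves /z/, /ʃ/, /j/ stranded (at most one coda consonant is licensed; onsets are limited to one consonant).
Epenthesis after each stranded consonant: /z/ → /za/, /ʃ/ → /ʃa/, /j/ → /ja/.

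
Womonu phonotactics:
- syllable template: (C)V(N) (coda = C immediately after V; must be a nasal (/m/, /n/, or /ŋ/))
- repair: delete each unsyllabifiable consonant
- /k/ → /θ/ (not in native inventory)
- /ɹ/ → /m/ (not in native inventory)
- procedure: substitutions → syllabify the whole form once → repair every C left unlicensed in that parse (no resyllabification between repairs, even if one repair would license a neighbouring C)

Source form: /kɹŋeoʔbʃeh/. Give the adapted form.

ŋeoʃe

Substitution: /k/ → /θ/, /ɹ/ → /m/, giving /θmŋeoʔbʃeh/.
Syllabifying with onset maximization leaves /θ/, /m/, /ʔ/, /b/, /h/ stranded (only a nasal (/m/, /n/, or /ŋ/) is licensed in coda position; onsets are limited to one consonant).
Deletion applies to /θ/, /m/, /ʔ/, /b/, /h/.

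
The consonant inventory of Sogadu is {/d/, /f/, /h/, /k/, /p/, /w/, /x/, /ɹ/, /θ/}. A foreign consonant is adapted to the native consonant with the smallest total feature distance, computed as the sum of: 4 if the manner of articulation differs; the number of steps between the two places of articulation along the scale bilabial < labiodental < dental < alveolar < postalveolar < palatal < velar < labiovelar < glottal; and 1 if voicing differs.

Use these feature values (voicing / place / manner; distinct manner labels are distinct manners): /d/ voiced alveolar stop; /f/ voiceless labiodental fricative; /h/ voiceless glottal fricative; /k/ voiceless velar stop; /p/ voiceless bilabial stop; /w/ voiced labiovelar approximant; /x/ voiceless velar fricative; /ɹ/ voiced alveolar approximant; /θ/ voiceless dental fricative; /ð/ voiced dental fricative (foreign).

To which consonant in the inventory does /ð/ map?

/θ/ is closest: same manner (fricative), place distance 0 (dental→dental), voicing differs (+1); total 1. Next closest is /f/ at distance 2.

θ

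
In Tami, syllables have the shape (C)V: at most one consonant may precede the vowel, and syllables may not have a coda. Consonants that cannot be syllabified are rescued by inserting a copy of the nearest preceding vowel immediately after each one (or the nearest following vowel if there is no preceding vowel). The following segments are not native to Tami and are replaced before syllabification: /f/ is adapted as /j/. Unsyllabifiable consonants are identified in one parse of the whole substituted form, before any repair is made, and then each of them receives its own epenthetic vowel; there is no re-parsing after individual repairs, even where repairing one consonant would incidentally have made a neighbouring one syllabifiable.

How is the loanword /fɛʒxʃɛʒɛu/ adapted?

jɛʒɛxɛʃɛʒɛu

Substitution: /f/ → /j/, giving /jɛʒxʃɛʒɛu/.
Syllabifying with onset maximization leaves /ʒ/, /x/ stranded (no codas are permitted; onsets are limited to one consonant).
Each unlicensed consonant becomes the onset of a new syllable: /ʒ/ → /ʒɛ/, /x/ → /xɛ/.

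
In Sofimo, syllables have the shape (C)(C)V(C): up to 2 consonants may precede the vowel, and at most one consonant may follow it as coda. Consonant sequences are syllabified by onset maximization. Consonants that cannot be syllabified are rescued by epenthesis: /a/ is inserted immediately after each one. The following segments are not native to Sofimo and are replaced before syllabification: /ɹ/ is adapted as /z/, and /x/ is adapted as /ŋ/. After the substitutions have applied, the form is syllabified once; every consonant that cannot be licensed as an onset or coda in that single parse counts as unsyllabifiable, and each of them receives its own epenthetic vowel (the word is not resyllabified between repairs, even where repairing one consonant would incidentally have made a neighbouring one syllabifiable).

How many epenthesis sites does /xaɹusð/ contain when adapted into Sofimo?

After substitution the input is /ŋazusð/.
The unsyllabifiable consonants are /ð/; each receives one epenthetic vowel.

1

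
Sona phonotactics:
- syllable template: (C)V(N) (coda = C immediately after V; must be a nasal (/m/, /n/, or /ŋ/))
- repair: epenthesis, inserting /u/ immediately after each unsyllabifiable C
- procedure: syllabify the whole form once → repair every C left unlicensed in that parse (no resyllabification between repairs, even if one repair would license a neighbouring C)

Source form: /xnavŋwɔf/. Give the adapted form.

The consonants /x/, /v/, /ŋ/, /f/ cannot be parsed into a legal (C)V(N) syllable (only a nasal (/m/, /n/, or /ŋ/) is licensed in coda position; onsets are limited to one consonant).
Each unlicensed consonant becomes the onset of a new syllable: /x/ → /xu/, /v/ → /vu/, /ŋ/ → /ŋu/, /f/ → /fu/.

xunavuŋuwɔfu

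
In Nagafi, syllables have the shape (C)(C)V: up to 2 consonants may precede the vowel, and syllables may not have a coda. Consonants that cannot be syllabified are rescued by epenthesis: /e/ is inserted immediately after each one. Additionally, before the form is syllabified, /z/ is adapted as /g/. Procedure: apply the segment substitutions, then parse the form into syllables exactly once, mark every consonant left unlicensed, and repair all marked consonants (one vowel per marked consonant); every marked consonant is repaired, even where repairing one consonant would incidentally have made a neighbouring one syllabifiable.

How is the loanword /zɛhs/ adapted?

Substitution: /z/ → /g/, giving /gɛhs/.
Syllabifying with onset maximization leaves /h/, /s/ stranded (no codas are permitted; onsets may contain at most 2 consonants).
Inserting the epenthetic vowel yields /h/ → /he/, /s/ → /se/.

gɛhese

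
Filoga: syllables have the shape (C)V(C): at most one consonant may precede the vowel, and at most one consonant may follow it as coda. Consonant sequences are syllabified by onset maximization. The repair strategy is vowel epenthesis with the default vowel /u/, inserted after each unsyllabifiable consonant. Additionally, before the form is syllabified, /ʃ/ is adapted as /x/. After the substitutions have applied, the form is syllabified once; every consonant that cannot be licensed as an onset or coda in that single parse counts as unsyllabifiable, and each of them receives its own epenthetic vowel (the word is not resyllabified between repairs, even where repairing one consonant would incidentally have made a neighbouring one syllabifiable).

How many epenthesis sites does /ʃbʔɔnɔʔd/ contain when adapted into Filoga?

3

After substitution the input is /xbʔɔnɔʔd/.
The unsyllabifiable consonants are /x/, /b/, /d/; each receives one epenthetic vowel.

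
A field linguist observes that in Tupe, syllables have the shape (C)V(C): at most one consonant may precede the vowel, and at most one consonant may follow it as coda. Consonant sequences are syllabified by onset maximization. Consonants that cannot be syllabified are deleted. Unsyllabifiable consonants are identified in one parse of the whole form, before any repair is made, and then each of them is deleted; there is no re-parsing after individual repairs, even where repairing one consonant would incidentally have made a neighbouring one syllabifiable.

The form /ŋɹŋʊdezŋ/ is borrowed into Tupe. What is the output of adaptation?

Under (C)V(C), the unsyllabifiable consonants are /ŋ/, /ɹ/, /ŋ/ (at most one coda consonant is licensed; onsets are limited to one consonant).
Deletion applies to /ŋ/, /ɹ/, /ŋ/.

ŋʊdez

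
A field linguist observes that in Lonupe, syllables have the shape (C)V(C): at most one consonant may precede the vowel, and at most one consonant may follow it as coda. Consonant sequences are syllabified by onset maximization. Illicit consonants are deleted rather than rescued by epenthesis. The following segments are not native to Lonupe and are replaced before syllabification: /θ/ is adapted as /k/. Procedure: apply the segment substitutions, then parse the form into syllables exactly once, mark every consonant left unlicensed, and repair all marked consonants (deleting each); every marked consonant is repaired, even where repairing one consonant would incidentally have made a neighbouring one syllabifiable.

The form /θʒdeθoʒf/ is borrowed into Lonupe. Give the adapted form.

dekoʒ

Substitution: /θ/ → /k/, giving /kʒdekoʒf/.
Syllabifying with onset maximization leaves /k/, /ʒ/, /f/ stranded (at most one coda consonant is licensed; onsets are limited to one consonant).
Deleting the stranded consonants removes /k/, /ʒ/, /f/.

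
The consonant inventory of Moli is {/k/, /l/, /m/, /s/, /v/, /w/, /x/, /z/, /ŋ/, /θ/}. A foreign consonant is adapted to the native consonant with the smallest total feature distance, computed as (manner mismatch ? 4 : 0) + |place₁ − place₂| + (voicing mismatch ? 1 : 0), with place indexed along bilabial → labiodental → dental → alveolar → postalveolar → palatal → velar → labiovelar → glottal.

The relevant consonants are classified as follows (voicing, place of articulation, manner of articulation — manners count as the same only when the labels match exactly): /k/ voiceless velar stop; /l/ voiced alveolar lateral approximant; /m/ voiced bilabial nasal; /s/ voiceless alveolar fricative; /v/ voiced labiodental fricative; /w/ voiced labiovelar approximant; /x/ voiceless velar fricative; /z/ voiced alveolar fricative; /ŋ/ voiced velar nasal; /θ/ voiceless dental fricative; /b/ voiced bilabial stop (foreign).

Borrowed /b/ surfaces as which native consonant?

/m/ is closest: manner differs (stop→nasal, +4), place distance 0 (bilabial→bilabial), same voicing; total 4. Next closest is /v/ at distance 5.

m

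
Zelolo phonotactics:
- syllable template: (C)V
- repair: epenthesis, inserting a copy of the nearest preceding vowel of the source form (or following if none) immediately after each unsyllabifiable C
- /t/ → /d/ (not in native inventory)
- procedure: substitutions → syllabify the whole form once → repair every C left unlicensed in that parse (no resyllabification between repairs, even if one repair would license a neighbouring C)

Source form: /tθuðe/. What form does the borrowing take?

Substitution: /t/ → /d/, giving /dθuðe/.
Under (C)V, the unsyllabifiable consonants are /d/ (no codas are permitted; onsets are limited to one consonant).
Inserting the epenthetic vowel yields /d/ → /du/.

duθuðe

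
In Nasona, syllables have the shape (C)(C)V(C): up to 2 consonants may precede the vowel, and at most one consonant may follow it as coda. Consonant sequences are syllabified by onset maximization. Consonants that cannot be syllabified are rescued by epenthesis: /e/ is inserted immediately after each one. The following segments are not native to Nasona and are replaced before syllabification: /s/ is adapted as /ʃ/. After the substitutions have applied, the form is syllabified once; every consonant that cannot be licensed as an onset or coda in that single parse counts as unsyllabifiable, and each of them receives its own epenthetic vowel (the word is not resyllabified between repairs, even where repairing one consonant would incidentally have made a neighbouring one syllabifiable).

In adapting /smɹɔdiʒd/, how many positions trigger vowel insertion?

After substitution the input is /ʃmɹɔdiʒd/.
The unsyllabifiable consonants are /ʃ/, /d/; each receives one epenthetic vowel.

2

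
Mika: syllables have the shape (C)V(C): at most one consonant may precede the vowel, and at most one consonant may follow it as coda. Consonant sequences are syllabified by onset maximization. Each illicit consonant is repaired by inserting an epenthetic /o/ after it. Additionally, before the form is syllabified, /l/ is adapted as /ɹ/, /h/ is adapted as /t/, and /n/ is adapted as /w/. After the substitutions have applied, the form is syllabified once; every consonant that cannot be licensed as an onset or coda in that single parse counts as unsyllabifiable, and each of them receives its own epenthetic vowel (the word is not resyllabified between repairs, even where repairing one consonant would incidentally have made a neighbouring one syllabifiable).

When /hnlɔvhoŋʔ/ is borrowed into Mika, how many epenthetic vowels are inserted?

3

After substitution the input is /twɹɔvtoŋʔ/.
The unsyllabifiable consonants are /t/, /w/, /ʔ/; each receives one epenthetic vowel.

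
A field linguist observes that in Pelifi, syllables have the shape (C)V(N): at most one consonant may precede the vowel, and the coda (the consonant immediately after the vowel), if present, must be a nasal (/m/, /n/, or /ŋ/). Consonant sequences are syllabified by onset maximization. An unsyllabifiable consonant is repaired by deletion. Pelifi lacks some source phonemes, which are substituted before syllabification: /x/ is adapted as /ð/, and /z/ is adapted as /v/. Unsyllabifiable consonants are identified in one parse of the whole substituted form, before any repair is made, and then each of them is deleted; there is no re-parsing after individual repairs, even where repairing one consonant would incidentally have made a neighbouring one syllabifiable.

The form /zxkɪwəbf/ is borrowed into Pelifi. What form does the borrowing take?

Substitution: /z/ → /v/, /x/ → /ð/, giving /vðkɪwəbf/.
The consonants /v/, /ð/, /b/, /f/ cannot be parsed into a legal (C)V(N) syllable (only a nasal (/m/, /n/, or /ŋ/) is licensed in coda position; onsets are limited to one consonant).
Each unlicensed consonant is deleted: /v/, /ð/, /b/, /f/.

kɪwə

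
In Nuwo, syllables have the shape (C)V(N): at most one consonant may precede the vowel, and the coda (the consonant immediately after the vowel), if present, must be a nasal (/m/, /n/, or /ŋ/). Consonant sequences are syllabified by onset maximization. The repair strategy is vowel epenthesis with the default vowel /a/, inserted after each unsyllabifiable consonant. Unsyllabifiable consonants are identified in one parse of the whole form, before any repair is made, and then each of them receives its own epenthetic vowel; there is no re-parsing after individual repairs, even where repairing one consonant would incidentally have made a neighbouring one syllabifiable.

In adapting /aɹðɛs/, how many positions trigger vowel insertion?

The unsyllabifiable consonants are /ɹ/, /s/; each receives one epenthetic vowel.

2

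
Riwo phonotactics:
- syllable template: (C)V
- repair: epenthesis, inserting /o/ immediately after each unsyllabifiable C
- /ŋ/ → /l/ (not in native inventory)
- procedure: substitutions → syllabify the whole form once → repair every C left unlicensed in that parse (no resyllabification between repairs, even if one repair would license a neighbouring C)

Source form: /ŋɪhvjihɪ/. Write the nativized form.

Substitution: /ŋ/ → /l/, giving /lɪhvjihɪ/.
Syllabifying with onset maximization leaves /h/, /v/ stranded (no codas are permitted; onsets are limited to one consonant).
Inserting the epenthetic vowel yields /h/ → /ho/, /v/ → /vo/.

lɪhovojihɪ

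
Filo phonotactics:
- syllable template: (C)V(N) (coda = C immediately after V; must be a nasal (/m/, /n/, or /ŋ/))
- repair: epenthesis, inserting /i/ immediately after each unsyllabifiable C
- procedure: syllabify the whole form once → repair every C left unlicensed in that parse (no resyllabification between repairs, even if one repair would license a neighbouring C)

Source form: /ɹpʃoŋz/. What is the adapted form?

The consonants /ɹ/, /p/, /z/ cannot be parsed into a legal (C)V(N) syllable (only a nasal (/m/, /n/, or /ŋ/) is licensed in coda position; onsets are limited to one consonant).
Epenthesis after each stranded consonant: /ɹ/ → /ɹi/, /p/ → /pi/, /z/ → /zi/.

ɹipiʃoŋzi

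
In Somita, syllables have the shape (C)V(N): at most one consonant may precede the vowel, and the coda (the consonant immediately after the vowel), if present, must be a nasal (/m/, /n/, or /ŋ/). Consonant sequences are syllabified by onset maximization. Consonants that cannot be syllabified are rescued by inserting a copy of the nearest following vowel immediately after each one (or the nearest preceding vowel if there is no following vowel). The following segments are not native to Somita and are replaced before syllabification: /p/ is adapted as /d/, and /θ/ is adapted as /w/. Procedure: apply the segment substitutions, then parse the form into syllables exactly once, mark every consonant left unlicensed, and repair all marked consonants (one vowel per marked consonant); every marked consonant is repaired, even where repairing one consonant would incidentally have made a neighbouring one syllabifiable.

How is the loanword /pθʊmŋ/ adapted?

Substitution: /p/ → /d/, /θ/ → /w/, giving /dwʊmŋ/.
Syllabifying with onset maximization leaves /d/, /ŋ/ stranded (only a nasal (/m/, /n/, or /ŋ/) is licensed in coda position; onsets are limited to one consonant).
Epenthesis after each stranded consonant: /d/ → /dʊ/, /ŋ/ → /ŋʊ/.

dʊwʊmŋʊ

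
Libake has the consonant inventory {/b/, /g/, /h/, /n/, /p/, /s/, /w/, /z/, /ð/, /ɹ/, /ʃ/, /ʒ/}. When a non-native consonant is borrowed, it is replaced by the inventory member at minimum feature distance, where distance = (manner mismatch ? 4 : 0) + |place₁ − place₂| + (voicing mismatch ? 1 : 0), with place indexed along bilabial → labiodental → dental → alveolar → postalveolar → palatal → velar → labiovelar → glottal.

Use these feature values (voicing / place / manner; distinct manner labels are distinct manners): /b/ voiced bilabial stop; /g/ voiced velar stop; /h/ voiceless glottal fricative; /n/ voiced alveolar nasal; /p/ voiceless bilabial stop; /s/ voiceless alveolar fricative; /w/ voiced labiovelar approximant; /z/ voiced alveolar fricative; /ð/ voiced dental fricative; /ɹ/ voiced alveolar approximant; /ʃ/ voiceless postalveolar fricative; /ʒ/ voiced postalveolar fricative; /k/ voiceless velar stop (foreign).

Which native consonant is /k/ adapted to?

/g/ is closest: same manner (stop), place distance 0 (velar→velar), voicing differs (+1); total 1. Next closest is /h/ at distance 6.

g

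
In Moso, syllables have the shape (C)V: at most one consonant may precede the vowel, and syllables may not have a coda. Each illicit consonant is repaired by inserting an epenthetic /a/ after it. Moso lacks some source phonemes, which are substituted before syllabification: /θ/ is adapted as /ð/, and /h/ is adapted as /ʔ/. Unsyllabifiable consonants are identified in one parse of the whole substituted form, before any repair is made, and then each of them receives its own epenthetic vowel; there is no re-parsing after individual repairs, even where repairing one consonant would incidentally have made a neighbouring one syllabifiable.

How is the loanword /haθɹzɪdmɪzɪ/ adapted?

ʔaðaɹazɪdamɪzɪ

Substitution: /h/ → /ʔ/, /θ/ → /ð/, giving /ʔaðɹzɪdmɪzɪ/.
Under (C)V, the unsyllabifiable consonants are /ð/, /ɹ/, /d/ (no codas are permitted; onsets are limited to one consonant).
Each unlicensed consonant becomes the onset of a new syllable: /ð/ → /ða/, /ɹ/ → /ɹa/, /d/ → /da/.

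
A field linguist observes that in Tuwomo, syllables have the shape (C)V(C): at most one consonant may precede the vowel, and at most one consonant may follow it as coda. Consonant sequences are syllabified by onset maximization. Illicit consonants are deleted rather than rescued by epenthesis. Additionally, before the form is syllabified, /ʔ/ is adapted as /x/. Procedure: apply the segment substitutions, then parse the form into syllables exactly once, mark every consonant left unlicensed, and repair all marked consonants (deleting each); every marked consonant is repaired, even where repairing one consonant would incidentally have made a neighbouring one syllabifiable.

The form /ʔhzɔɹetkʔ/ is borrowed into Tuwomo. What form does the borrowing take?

zɔɹet

Substitution: /ʔ/ → /x/, giving /xhzɔɹetkx/.
Under (C)V(C), the unsyllabifiable consonants are /x/, /h/, /k/, /x/ (at most one coda consonant is licensed; onsets are limited to one consonant).
Deletion applies to /x/, /h/, /k/, /x/.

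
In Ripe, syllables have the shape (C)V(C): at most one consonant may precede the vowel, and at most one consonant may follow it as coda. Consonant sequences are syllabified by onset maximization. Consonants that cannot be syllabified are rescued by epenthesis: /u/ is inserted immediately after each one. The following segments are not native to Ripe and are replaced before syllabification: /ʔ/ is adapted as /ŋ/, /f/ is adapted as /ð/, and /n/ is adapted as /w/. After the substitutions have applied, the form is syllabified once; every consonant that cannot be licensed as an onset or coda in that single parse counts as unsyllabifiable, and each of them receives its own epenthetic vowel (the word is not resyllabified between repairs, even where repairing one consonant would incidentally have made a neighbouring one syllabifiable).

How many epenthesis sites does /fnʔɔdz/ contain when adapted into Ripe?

3

After substitution the input is /ðwŋɔdz/.
The unsyllabifiable consonants are /ð/, /w/, /z/; each receives one epenthetic vowel.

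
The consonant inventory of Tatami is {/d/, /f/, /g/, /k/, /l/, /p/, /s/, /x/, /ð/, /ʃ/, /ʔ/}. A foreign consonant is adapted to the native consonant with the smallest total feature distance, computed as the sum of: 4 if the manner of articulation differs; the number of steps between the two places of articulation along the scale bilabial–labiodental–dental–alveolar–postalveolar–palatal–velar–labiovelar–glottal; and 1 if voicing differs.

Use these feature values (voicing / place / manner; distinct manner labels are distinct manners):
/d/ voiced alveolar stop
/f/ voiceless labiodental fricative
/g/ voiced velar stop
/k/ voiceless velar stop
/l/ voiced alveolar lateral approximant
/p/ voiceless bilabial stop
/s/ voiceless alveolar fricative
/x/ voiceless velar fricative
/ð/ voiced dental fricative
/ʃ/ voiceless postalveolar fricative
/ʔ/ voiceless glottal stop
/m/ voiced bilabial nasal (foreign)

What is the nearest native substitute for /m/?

/p/ is closest: manner differs (nasal→stop, +4), place distance 0 (bilabial→bilabial), voicing differs (+1); total 5. Next closest is /f/ at distance 6.

p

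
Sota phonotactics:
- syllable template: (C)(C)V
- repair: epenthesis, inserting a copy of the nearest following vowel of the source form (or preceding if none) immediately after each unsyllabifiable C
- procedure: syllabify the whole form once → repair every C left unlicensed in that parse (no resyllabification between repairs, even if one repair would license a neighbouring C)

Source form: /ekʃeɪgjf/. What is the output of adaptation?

ekʃeɪgɪjɪfɪ

The consonants /g/, /j/, /f/ cannot be parsed into a legal (C)(C)V syllable (no codas are permitted; onsets may contain at most 2 consonants).
Epenthesis after each stranded consonant: /g/ → /gɪ/, /j/ → /jɪ/, /f/ → /fɪ/.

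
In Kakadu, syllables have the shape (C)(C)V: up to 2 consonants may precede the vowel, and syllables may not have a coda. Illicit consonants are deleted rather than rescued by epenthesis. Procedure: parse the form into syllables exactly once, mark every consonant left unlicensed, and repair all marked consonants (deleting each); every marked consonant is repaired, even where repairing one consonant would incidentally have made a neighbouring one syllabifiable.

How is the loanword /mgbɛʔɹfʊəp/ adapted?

gbɛɹfʊə

The consonants /m/, /ʔ/, /p/ cannot be parsed into a legal (C)(C)V syllable (no codas are permitted; onsets may contain at most 2 consonants).
Each unlicensed consonant is deleted: /m/, /ʔ/, /p/.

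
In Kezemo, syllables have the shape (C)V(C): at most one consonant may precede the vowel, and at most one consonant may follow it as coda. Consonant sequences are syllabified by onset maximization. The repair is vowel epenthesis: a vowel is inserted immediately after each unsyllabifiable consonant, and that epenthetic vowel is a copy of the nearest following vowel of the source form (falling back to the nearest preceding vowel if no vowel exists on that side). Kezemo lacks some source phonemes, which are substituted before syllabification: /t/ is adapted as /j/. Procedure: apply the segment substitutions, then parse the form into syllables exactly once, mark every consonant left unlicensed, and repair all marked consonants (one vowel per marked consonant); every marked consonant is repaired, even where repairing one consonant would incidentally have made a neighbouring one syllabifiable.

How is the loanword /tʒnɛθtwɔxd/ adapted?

jɛʒɛnɛθjɔwɔxdɔ

Substitution: /t/ → /j/, giving /jʒnɛθjwɔxd/.
Under (C)V(C), the unsyllabifiable consonants are /j/, /ʒ/, /j/, /d/ (at most one coda consonant is licensed; onsets are limited to one consonant).
Epenthesis after each stranded consonant: /j/ → /jɛ/, /ʒ/ → /ʒɛ/, /j/ → /jɔ/, /d/ → /dɔ/.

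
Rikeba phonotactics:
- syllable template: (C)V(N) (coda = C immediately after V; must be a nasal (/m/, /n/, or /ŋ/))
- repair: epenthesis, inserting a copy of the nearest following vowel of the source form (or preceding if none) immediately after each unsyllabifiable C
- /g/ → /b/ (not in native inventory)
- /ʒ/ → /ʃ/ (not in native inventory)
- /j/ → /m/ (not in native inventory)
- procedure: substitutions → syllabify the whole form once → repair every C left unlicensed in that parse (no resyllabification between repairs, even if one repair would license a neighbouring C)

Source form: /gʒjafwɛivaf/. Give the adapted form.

baʃamafɛwɛivafa

Substitution: /g/ → /b/, /ʒ/ → /ʃ/, /j/ → /m/, giving /bʃmafwɛivaf/.
The consonants /b/, /ʃ/, /f/, /f/ cannot be parsed into a legal (C)V(N) syllable (only a nasal (/m/, /n/, or /ŋ/) is licensed in coda position; onsets are limited to one consonant).
Epenthesis after each stranded consonant: /b/ → /ba/, /ʃ/ → /ʃa/, /f/ → /fɛ/, /f/ → /fa/.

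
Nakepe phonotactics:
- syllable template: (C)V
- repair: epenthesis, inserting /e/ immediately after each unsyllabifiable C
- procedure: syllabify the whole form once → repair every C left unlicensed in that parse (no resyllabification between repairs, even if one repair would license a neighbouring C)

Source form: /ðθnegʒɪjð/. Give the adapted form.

Under (C)V, the unsyllabifiable consonants are /ð/, /θ/, /g/, /j/, /ð/ (no codas are permitted; onsets are limited to one consonant).
Epenthesis after each stranded consonant: /ð/ → /ðe/, /θ/ → /θe/, /g/ → /ge/, /j/ → /je/, /ð/ → /ðe/.

ðeθenegeʒɪjeðe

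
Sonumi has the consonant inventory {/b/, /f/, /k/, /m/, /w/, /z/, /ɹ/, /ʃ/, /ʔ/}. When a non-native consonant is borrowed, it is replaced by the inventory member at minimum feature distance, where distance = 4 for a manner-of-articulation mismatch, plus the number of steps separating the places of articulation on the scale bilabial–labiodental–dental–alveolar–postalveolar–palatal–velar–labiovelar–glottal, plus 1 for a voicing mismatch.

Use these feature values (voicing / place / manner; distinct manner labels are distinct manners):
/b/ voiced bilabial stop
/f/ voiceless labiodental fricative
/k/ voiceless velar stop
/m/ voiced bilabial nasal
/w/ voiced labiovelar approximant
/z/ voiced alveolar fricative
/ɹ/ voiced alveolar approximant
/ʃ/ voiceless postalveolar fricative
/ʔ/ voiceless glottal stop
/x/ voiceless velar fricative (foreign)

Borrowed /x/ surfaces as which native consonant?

ʃ

/ʃ/ is closest: same manner (fricative), place distance 2 (velar→postalveolar), same voicing; total 2. Next closest is /k/ at distance 4.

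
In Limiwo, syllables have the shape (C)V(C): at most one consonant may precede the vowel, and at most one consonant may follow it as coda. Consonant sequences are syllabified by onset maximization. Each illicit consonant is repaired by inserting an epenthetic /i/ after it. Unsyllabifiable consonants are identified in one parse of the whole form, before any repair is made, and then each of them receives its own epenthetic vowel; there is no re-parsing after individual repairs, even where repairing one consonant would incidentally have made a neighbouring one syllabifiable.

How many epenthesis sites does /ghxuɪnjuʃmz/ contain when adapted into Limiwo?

The unsyllabifiable consonants are /g/, /h/, /m/, /z/; each receives one epenthetic vowel.

4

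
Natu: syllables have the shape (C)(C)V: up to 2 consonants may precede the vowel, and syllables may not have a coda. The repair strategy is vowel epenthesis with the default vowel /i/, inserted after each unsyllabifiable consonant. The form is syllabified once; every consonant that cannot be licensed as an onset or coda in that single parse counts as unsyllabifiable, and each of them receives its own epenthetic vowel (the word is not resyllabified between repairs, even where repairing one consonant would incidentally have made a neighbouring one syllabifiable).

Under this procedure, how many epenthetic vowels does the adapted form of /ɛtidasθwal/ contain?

The unsyllabifiable consonants are /s/, /l/; each receives one epenthetic vowel.

2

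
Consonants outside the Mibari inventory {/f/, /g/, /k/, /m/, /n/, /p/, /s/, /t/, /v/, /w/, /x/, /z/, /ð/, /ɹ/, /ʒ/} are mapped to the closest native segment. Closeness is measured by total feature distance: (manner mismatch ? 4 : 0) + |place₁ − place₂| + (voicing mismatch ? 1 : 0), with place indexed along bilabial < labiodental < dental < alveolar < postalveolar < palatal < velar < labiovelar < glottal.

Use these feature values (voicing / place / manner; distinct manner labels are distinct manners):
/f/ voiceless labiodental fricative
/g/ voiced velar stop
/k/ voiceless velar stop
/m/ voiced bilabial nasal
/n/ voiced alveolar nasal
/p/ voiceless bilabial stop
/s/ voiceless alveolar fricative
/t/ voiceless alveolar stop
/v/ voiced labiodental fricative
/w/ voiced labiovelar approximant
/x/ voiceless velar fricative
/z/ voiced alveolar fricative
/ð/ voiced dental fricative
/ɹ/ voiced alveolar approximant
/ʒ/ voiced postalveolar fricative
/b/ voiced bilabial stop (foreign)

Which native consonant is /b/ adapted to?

/p/ is closest: same manner (stop), place distance 0 (bilabial→bilabial), voicing differs (+1); total 1. Next closest is /m/ at distance 4.

p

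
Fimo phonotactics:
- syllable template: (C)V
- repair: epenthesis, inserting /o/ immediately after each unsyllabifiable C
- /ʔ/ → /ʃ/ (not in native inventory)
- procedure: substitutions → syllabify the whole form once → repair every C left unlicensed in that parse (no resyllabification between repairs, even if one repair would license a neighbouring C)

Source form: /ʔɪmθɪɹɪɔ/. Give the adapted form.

Substitution: /ʔ/ → /ʃ/, giving /ʃɪmθɪɹɪɔ/.
Syllabifying with onset maximization leaves /m/ stranded (no codas are permitted; onsets are limited to one consonant).
Each unlicensed consonant becomes the onset of a new syllable: /m/ → /mo/.

ʃɪmoθɪɹɪɔ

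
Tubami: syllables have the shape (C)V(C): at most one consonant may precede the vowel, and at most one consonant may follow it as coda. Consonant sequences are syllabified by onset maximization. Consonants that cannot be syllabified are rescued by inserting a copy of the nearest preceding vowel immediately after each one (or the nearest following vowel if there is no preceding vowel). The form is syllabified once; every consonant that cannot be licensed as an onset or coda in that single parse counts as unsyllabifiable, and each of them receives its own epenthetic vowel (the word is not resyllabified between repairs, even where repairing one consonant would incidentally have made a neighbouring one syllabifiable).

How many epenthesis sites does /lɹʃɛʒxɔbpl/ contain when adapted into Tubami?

The unsyllabifiable consonants are /l/, /ɹ/, /p/, /l/; each receives one epenthetic vowel.

4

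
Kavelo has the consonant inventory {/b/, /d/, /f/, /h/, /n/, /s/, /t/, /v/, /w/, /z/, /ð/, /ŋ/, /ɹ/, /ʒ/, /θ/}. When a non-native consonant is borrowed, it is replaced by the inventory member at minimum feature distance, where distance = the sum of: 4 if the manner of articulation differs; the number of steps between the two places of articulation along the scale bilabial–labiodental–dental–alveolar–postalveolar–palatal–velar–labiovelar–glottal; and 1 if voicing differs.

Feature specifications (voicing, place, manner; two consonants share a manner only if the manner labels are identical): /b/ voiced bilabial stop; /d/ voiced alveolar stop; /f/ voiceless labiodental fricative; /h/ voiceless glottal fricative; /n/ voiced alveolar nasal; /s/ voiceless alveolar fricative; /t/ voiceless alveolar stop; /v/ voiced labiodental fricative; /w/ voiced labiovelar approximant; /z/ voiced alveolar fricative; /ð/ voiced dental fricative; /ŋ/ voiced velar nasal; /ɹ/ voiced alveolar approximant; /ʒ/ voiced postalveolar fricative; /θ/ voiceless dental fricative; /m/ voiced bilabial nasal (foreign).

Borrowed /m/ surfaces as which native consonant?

/n/ is closest: same manner (nasal), place distance 3 (bilabial→alveolar), same voicing; total 3. Next closest is /b/ at distance 4.

n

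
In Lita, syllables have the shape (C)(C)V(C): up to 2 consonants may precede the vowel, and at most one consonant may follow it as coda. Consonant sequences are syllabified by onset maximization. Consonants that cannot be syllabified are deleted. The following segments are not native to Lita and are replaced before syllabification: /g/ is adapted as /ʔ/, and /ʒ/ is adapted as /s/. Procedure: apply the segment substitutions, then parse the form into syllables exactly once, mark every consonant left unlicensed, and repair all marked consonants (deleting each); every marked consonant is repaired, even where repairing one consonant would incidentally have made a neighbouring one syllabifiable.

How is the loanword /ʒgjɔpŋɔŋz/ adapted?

ʔjɔpŋɔŋ

Substitution: /ʒ/ → /s/, /g/ → /ʔ/, giving /sʔjɔpŋɔŋz/.
The consonants /s/, /z/ cannot be parsed into a legal (C)(C)V(C) syllable (at most one coda consonant is licensed; onsets may contain at most 2 consonants).
Deletion applies to /s/, /z/.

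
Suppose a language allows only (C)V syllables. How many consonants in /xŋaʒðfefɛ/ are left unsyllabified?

Under (C)V, the unsyllabifiable consonants are /x/, /ʒ/, /ð/ (no codas are permitted; onsets are limited to one consonant).

3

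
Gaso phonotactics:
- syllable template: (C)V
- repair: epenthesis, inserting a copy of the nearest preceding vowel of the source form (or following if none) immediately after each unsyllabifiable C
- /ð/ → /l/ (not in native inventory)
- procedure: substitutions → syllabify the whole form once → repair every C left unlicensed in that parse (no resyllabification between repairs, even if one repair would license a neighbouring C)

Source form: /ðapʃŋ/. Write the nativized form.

Substitution: /ð/ → /l/, giving /lapʃŋ/.
Syllabifying with onset maximization leaves /p/, /ʃ/, /ŋ/ stranded (no codas are permitted; onsets are limited to one consonant).
Inserting the epenthetic vowel yields /p/ → /pa/, /ʃ/ → /ʃa/, /ŋ/ → /ŋa/.

lapaʃaŋa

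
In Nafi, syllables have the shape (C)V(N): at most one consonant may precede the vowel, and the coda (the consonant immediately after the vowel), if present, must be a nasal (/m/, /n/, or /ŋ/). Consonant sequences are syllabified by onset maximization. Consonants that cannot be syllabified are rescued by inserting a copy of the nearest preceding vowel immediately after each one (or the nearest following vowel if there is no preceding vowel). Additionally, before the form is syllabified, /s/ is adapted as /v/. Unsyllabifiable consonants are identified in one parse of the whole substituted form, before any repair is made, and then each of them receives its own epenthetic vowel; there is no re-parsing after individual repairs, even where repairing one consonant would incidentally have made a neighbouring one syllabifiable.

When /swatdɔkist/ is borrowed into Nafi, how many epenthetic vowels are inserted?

After substitution the input is /vwatdɔkivt/.
The unsyllabifiable consonants are /v/, /t/, /v/, /t/; each receives one epenthetic vowel.

4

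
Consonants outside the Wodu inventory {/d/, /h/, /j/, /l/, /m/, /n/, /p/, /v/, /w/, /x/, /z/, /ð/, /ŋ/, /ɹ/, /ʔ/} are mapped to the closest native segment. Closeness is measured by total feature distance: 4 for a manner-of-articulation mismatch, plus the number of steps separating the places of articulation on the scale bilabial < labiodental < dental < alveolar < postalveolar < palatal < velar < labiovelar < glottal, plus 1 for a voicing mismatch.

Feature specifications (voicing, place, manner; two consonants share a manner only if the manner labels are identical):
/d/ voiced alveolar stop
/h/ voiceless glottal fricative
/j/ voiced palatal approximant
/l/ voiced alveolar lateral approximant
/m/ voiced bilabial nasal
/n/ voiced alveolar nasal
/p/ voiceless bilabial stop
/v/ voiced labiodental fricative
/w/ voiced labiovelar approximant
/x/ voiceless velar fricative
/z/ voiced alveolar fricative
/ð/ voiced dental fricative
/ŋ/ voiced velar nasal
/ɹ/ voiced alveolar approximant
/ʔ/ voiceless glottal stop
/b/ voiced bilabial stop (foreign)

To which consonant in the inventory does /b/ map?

/p/ is closest: same manner (stop), place distance 0 (bilabial→bilabial), voicing differs (+1); total 1. Next closest is /d/ at distance 3.

p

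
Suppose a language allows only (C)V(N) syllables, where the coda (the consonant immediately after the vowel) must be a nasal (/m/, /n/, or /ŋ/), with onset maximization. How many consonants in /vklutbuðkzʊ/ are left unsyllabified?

Syllabifying with onset maximization leaves /v/, /k/, /t/, /ð/, /k/ stranded (only a nasal (/m/, /n/, or /ŋ/) is licensed in coda position; onsets are limited to one consonant).

5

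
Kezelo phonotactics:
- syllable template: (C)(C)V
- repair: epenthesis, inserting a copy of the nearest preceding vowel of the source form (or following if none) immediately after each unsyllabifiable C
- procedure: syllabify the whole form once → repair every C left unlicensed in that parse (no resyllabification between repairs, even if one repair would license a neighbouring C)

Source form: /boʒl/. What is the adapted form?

boʒolo

Syllabifying with onset maximization leaves /ʒ/, /l/ stranded (no codas are permitted; onsets may contain at most 2 consonants).
Each unlicensed consonant becomes the onset of a new syllable: /ʒ/ → /ʒo/, /l/ → /lo/.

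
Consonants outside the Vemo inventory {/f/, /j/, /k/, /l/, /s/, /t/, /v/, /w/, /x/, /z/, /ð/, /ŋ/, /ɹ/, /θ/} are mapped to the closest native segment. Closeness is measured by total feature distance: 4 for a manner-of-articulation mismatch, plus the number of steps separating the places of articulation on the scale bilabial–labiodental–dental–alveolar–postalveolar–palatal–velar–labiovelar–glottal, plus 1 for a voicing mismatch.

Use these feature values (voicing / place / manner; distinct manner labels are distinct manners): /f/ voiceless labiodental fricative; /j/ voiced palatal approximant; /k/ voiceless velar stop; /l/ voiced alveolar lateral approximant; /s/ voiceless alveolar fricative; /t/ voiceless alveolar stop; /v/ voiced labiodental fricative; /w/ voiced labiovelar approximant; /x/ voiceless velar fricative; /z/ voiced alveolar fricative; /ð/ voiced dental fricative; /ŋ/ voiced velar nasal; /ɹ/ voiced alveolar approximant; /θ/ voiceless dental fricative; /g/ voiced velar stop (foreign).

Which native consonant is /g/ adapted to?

k

/k/ is closest: same manner (stop), place distance 0 (velar→velar), voicing differs (+1); total 1. Next closest is /t/ at distance 4.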